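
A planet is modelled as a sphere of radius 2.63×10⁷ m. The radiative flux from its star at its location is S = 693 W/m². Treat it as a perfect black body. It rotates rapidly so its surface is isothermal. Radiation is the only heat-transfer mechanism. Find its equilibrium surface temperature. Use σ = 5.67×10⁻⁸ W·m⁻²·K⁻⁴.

At equilibrium, absorbed power = emitted power.
Absorbing cross-section = πr² = 2.173×10¹⁵ m²; emitting surface = 4πr² = 8.692×10¹⁵ m² (ratio 4).
S·A_cross = εσ·A_surf·T⁴  ⇒  T⁴ = S/(4σ).
T⁴ = 1.00·693/(4·5.67×10⁻⁸) = 3.056×10⁹ K⁴.
T = (3.056×10⁹)^(1/4).

T ≈ 235 K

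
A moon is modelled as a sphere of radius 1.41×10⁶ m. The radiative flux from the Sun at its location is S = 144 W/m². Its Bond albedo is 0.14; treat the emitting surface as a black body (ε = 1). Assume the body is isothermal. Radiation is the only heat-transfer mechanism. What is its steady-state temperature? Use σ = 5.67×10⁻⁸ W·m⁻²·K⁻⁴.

At equilibrium, absorbed power = emitted power.
Absorbing cross-section = πr² = 6.246×10¹² m²; emitting surface = 4πr² = 2.498×10¹³ m² (ratio 4).
(1−a)S·A_cross = εσ·A_surf·T⁴  ⇒  T⁴ = (1−a)S/(4σ).
T⁴ = 0.860·144/(4·5.67×10⁻⁸) = 5.460×10⁸ K⁴.
T = (5.460×10⁸)^(1/4).

T ≈ 153 K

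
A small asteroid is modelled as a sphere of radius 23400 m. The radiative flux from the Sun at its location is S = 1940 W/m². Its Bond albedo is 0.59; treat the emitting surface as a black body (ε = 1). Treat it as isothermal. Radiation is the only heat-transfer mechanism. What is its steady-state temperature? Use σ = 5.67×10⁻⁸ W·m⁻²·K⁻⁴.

At equilibrium, absorbed power = emitted power.
Absorbing cross-section = πr² = 1.720×10⁹ m²; emitting surface = 4πr² = 6.881×10⁹ m² (ratio 4).
(1−a)S·A_cross = εσ·A_surf·T⁴  ⇒  T⁴ = (1−a)S/(4σ).
T⁴ = 0.410·1940/(4·5.67×10⁻⁸) = 3.507×10⁹ K⁴.
T = (3.507×10⁹)^(1/4).

T ≈ 243 K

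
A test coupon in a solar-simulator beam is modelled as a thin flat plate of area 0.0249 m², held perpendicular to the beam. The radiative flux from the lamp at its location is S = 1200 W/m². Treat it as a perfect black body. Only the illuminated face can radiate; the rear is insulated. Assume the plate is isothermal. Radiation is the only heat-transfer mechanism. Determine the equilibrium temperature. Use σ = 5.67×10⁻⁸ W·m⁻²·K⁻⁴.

T ≈ 381 K

At equilibrium, absorbed power = emitted power.
Absorbing cross-section = A = 0.02490 m²; emitting surface = A = 0.02490 m² (ratio 1).
S·A_cross = εσ·A_surf·T⁴  ⇒  T⁴ = S/(1σ).
T⁴ = 1.00·1200/(1·5.67×10⁻⁸) = 2.116×10¹⁰ K⁴.
T = (2.116×10¹⁰)^(1/4).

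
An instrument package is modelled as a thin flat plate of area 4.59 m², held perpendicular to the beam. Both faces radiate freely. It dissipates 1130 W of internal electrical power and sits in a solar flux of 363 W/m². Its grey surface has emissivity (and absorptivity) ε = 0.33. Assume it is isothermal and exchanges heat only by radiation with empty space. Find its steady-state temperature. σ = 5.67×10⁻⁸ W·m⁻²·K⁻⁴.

At steady state, absorbed solar power + internal power = radiated power.
Absorbed: α·S·A_cross = 0.33·363·4.590 = 549.8 W (cross-section A).
Total input = 549.8 + 1130 = 1680 W.
Radiated: εσ·A_surf·T⁴ with A_surf = 2A = 9.180 m².
T⁴ = 1680/(0.33·5.67×10⁻⁸·9.180) = 9.780×10⁹ K⁴.

T ≈ 314 K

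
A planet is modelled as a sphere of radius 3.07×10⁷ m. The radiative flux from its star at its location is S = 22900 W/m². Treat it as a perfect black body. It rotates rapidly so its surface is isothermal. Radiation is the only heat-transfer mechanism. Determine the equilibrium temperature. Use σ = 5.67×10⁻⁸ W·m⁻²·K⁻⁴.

T ≈ 564 K

At equilibrium, absorbed power = emitted power.
Absorbing cross-section = πr² = 2.961×10¹⁵ m²; emitting surface = 4πr² = 1.184×10¹⁶ m² (ratio 4).
S·A_cross = εσ·A_surf·T⁴  ⇒  T⁴ = S/(4σ).
T⁴ = 1.00·22900/(4·5.67×10⁻⁸) = 1.010×10¹¹ K⁴.
T = (1.010×10¹¹)^(1/4).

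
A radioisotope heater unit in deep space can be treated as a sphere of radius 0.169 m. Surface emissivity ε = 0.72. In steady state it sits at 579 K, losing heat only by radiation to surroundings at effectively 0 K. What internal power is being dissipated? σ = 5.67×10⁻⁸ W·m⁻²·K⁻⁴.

P ≈ 1650 W

Steady state: P = εσA T⁴.
A = 4πr² = 0.3589 m²; T⁴ = (579)⁴ = 1.124×10¹¹ K⁴.
P = 0.72 × 5.67×10⁻⁸ × 0.3589 × 1.124×10¹¹.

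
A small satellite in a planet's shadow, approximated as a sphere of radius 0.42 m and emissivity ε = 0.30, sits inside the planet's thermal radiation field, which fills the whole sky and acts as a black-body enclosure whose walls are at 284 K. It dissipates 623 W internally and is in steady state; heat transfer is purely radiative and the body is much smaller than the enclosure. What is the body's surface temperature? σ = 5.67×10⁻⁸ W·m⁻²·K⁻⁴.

For a small grey body in a large enclosure, net radiated power = εσA(T⁴ − T_w⁴).
Steady state: P = εσA(T⁴ − T_w⁴) with A = 4πr² = 2.217 m².
T⁴ = P/(εσA) + T_w⁴ = 623/(0.30·5.67×10⁻⁸·2.217) + (284)⁴
    = 1.652×10¹⁰ + 6.505×10⁹ = 2.303×10¹⁰ K⁴.

T ≈ 390 K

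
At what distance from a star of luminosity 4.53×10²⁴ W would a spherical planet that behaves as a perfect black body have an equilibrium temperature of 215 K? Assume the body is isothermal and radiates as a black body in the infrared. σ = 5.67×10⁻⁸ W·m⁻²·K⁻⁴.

d ≈ 2.73×10¹⁰ m

For an isothermal black-emitting sphere, (1−a)S·πr² = σ·4πr²·T⁴ ⇒ S = 4σT⁴/(1−a).
S = 4·5.67×10⁻⁸·(215)⁴/1.00 = 484.6 W/m².
Flux falls as S = L/(4πd²), so d = √(L/(4πS)) = √(4.53×10²⁴/(4π·484.6)).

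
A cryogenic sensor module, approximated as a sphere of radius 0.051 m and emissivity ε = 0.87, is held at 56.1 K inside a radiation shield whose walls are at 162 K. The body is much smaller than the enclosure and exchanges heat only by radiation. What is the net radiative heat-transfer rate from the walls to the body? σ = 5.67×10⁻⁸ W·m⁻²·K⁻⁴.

P_net ≈ 1.09 W

For a small grey body in a large enclosure: P_net = εσA(T_body⁴ − T_wall⁴).
A = 4πr² = 0.03269 m²; T_body⁴ − T_wall⁴ = 9.905×10⁶ − 6.887×10⁸ = -6.788×10⁸ K⁴.
|P_net| = 0.87·5.67×10⁻⁸·0.03269·6.788×10⁸.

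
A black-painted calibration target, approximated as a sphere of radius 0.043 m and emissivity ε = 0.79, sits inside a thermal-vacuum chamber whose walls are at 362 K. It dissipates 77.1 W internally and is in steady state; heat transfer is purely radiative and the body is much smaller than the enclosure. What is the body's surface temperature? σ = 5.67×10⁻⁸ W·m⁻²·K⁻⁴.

For a small grey body in a large enclosure, net radiated power = εσA(T⁴ − T_w⁴).
Steady state: P = εσA(T⁴ − T_w⁴) with A = 4πr² = 0.02324 m².
T⁴ = P/(εσA) + T_w⁴ = 77.1/(0.79·5.67×10⁻⁸·0.02324) + (362)⁴
    = 7.408×10¹⁰ + 1.717×10¹⁰ = 9.125×10¹⁰ K⁴.

T ≈ 550 K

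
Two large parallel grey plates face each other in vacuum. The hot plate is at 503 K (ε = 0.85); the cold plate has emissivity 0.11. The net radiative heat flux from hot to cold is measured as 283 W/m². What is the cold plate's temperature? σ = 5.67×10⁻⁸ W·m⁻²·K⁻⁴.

T₂ ≈ 365 K

q = σ(T₁⁴ − T₂⁴)/(1/ε₁ + 1/ε₂ − 1); denominator = 9.267.
T₂⁴ = T₁⁴ − q·(1/ε₁+1/ε₂−1)/σ = 6.401×10¹⁰ − 283·9.267/5.67×10⁻⁸
    = 1.776×10¹⁰ K⁴.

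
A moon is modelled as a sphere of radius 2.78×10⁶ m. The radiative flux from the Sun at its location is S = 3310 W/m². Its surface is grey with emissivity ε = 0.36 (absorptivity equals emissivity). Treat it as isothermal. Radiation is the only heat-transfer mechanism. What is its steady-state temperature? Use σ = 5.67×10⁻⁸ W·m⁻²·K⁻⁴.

T ≈ 348 K

At equilibrium, absorbed power = emitted power.
Absorbing cross-section = πr² = 2.428×10¹³ m²; emitting surface = 4πr² = 9.712×10¹³ m² (ratio 4).
εS·A_cross = εσ·A_surf·T⁴  ⇒  T⁴ = S/(4σ)   (ε cancels).
T⁴ = 3310/(4·5.67×10⁻⁸) = 1.459×10¹⁰ K⁴.
T = (1.459×10¹⁰)^(1/4).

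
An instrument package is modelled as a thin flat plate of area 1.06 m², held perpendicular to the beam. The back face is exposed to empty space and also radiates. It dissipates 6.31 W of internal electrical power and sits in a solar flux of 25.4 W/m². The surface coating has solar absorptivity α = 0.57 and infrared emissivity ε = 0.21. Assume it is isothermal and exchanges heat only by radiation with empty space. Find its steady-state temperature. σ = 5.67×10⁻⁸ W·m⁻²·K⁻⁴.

T ≈ 171 K

At steady state, absorbed solar power + internal power = radiated power.
Absorbed: α·S·A_cross = 0.57·25.4·1.060 = 15.35 W (cross-section A).
Total input = 15.35 + 6.31 = 21.66 W.
Radiated: εσ·A_surf·T⁴ with A_surf = 2A = 2.120 m².
T⁴ = 21.66/(0.21·5.67×10⁻⁸·2.120) = 8.579×10⁸ K⁴.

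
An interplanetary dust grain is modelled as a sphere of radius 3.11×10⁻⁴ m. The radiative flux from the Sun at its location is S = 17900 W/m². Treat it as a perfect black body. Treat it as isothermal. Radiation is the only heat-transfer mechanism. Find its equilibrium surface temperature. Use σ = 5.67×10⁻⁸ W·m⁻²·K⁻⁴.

T ≈ 530 K

At equilibrium, absorbed power = emitted power.
Absorbing cross-section = πr² = 3.039×10⁻⁷ m²; emitting surface = 4πr² = 1.215×10⁻⁶ m² (ratio 4).
S·A_cross = εσ·A_surf·T⁴  ⇒  T⁴ = S/(4σ).
T⁴ = 1.00·17900/(4·5.67×10⁻⁸) = 7.892×10¹⁰ K⁴.
T = (7.892×10¹⁰)^(1/4).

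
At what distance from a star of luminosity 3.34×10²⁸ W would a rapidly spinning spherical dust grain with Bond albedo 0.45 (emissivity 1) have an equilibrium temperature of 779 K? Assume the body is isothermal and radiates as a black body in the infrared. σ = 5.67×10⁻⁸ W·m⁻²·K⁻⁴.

For an isothermal black-emitting sphere, (1−a)S·πr² = σ·4πr²·T⁴ ⇒ S = 4σT⁴/(1−a).
S = 4·5.67×10⁻⁸·(779)⁴/0.550 = 1.519×10⁵ W/m².
Flux falls as S = L/(4πd²), so d = √(L/(4πS)) = √(3.34×10²⁸/(4π·1.519×10⁵)).

d ≈ 1.32×10¹¹ m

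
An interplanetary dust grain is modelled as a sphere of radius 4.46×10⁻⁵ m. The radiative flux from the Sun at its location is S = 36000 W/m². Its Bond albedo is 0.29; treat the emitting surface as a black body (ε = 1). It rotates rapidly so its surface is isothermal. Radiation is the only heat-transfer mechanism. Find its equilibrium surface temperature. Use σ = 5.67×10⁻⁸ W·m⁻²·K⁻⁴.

At equilibrium, absorbed power = emitted power.
Absorbing cross-section = πr² = 6.249×10⁻⁹ m²; emitting surface = 4πr² = 2.500×10⁻⁸ m² (ratio 4).
(1−a)S·A_cross = εσ·A_surf·T⁴  ⇒  T⁴ = (1−a)S/(4σ).
T⁴ = 0.710·36000/(4·5.67×10⁻⁸) = 1.127×10¹¹ K⁴.
T = (1.127×10¹¹)^(1/4).

T ≈ 579 K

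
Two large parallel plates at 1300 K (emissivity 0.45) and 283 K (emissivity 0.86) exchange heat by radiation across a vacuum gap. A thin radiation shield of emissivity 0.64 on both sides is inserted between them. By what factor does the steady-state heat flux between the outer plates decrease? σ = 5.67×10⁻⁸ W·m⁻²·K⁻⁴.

Without shield: q₀ = σΔ(T⁴)/(1/ε₁+1/ε₂−1) with denominator 2.385.
With shield the two gaps are in series; the resistances add: (1/ε₁+1/ε_s−1)+(1/ε_s+1/ε₂−1) = 2.785+1.725 = 4.510.
Heat-flux ratio q₀/q = 4.510/2.385.

factor ≈ 1.89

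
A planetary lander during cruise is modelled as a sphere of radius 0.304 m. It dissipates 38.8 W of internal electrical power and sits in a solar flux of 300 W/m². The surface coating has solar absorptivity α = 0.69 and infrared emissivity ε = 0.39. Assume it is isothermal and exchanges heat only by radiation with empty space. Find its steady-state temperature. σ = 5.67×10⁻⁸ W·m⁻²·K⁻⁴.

At steady state, absorbed solar power + internal power = radiated power.
Absorbed: α·S·A_cross = 0.69·300·0.2903 = 60.10 W (cross-section πr²).
Total input = 60.10 + 38.8 = 98.90 W.
Radiated: εσ·A_surf·T⁴ with A_surf = 4πr² = 1.161 m².
T⁴ = 98.90/(0.39·5.67×10⁻⁸·1.161) = 3.851×10⁹ K⁴.

T ≈ 249 K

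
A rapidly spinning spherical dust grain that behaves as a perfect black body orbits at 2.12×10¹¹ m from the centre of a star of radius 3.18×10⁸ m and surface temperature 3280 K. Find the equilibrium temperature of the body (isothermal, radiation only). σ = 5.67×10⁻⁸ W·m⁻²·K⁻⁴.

The star's surface emits σT_*⁴; at distance d the flux is S = σT_*⁴(R_*/d)².
S = 5.67×10⁻⁸·(3280)⁴·(3.18×10⁸/2.12×10¹¹)² = 14.77 W/m².
For an isothermal sphere T⁴ = (1−a)S/(4σ) = 6.511×10⁷ K⁴.

T ≈ 89.8 K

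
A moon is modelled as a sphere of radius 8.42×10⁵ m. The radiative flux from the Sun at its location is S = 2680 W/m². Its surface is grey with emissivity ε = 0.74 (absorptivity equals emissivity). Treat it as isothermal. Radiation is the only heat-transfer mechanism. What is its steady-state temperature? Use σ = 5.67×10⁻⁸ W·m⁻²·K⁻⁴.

At equilibrium, absorbed power = emitted power.
Absorbing cross-section = πr² = 2.227×10¹² m²; emitting surface = 4πr² = 8.909×10¹² m² (ratio 4).
εS·A_cross = εσ·A_surf·T⁴  ⇒  T⁴ = S/(4σ)   (ε cancels).
T⁴ = 2680/(4·5.67×10⁻⁸) = 1.182×10¹⁰ K⁴.
T = (1.182×10¹⁰)^(1/4).

T ≈ 330 K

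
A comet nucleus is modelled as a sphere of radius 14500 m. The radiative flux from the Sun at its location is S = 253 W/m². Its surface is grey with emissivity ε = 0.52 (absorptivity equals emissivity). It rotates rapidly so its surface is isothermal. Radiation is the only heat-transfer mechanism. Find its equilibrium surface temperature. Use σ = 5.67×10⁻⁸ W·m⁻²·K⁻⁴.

T ≈ 183 K

At equilibrium, absorbed power = emitted power.
Absorbing cross-section = πr² = 6.605×10⁸ m²; emitting surface = 4πr² = 2.642×10⁹ m² (ratio 4).
εS·A_cross = εσ·A_surf·T⁴  ⇒  T⁴ = S/(4σ)   (ε cancels).
T⁴ = 253/(4·5.67×10⁻⁸) = 1.116×10⁹ K⁴.
T = (1.116×10⁹)^(1/4).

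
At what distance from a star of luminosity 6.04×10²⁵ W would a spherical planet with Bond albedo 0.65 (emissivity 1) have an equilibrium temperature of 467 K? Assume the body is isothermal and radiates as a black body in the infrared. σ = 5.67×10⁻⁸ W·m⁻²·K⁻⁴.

For an isothermal black-emitting sphere, (1−a)S·πr² = σ·4πr²·T⁴ ⇒ S = 4σT⁴/(1−a).
S = 4·5.67×10⁻⁸·(467)⁴/0.350 = 30820 W/m².
Flux falls as S = L/(4πd²), so d = √(L/(4πS)) = √(6.04×10²⁵/(4π·30820)).

d ≈ 1.25×10¹⁰ m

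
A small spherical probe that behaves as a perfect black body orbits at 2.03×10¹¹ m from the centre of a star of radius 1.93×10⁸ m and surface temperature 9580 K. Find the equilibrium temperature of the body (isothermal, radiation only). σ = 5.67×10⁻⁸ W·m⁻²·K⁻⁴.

The star's surface emits σT_*⁴; at distance d the flux is S = σT_*⁴(R_*/d)².
S = 5.67×10⁻⁸·(9580)⁴·(1.93×10⁸/2.03×10¹¹)² = 431.7 W/m².
For an isothermal sphere T⁴ = (1−a)S/(4σ) = 1.903×10⁹ K⁴.

T ≈ 209 K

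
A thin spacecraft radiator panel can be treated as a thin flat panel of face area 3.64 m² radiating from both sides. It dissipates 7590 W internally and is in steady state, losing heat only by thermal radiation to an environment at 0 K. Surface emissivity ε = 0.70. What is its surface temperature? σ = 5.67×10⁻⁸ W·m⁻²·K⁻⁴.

T ≈ 403 K

Steady state: internal power = radiated power, P = εσA T⁴.
Radiating area A = 2·3.64 = 7.280 m².
T⁴ = P/(εσA) = 7590/(0.70·5.67×10⁻⁸·7.280) = 2.627×10¹⁰ K⁴.
T = (2.627×10¹⁰)^(1/4).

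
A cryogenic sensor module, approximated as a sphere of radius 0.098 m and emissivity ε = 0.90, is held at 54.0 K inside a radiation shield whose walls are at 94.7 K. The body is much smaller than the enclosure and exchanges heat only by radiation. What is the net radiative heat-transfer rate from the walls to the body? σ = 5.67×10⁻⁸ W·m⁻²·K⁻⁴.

P_net ≈ 0.443 W

For a small grey body in a large enclosure: P_net = εσA(T_body⁴ − T_wall⁴).
A = 4πr² = 0.1207 m²; T_body⁴ − T_wall⁴ = 8.503×10⁶ − 8.043×10⁷ = -7.192×10⁷ K⁴.
|P_net| = 0.90·5.67×10⁻⁸·0.1207·7.192×10⁷.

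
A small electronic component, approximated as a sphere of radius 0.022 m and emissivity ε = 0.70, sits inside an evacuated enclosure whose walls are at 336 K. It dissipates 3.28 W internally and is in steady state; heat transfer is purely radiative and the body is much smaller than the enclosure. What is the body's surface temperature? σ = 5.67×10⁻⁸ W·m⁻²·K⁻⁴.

For a small grey body in a large enclosure, net radiated power = εσA(T⁴ − T_w⁴).
Steady state: P = εσA(T⁴ − T_w⁴) with A = 4πr² = 0.006082 m².
T⁴ = P/(εσA) + T_w⁴ = 3.28/(0.70·5.67×10⁻⁸·0.006082) + (336)⁴
    = 1.359×10¹⁰ + 1.275×10¹⁰ = 2.633×10¹⁰ K⁴.

T ≈ 403 K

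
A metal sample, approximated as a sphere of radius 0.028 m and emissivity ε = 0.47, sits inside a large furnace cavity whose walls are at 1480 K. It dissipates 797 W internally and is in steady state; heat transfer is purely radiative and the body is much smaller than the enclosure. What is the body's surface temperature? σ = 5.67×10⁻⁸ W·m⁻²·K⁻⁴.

T ≈ 1670 K

For a small grey body in a large enclosure, net radiated power = εσA(T⁴ − T_w⁴).
Steady state: P = εσA(T⁴ − T_w⁴) with A = 4πr² = 0.009852 m².
T⁴ = P/(εσA) + T_w⁴ = 797/(0.47·5.67×10⁻⁸·0.009852) + (1480)⁴
    = 3.036×10¹² + 4.798×10¹² = 7.834×10¹² K⁴.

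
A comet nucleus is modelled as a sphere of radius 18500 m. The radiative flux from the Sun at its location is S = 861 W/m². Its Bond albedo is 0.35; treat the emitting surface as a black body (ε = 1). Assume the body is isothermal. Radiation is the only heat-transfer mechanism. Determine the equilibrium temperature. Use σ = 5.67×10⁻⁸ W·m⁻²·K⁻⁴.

At equilibrium, absorbed power = emitted power.
Absorbing cross-section = πr² = 1.075×10⁹ m²; emitting surface = 4πr² = 4.301×10⁹ m² (ratio 4).
(1−a)S·A_cross = εσ·A_surf·T⁴  ⇒  T⁴ = (1−a)S/(4σ).
T⁴ = 0.650·861/(4·5.67×10⁻⁸) = 2.468×10⁹ K⁴.
T = (2.468×10⁹)^(1/4).

T ≈ 223 K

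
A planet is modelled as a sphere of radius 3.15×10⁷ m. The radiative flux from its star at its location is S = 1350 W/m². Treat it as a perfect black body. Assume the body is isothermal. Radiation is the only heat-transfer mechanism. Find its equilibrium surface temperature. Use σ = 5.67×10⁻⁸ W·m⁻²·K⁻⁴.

T ≈ 278 K

At equilibrium, absorbed power = emitted power.
Absorbing cross-section = πr² = 3.117×10¹⁵ m²; emitting surface = 4πr² = 1.247×10¹⁶ m² (ratio 4).
S·A_cross = εσ·A_surf·T⁴  ⇒  T⁴ = S/(4σ).
T⁴ = 1.00·1350/(4·5.67×10⁻⁸) = 5.952×10⁹ K⁴.
T = (5.952×10⁹)^(1/4).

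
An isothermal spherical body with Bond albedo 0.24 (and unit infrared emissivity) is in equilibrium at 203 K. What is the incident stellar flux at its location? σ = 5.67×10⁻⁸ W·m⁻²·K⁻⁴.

S ≈ 507 W/m²

(1−a)S·πr² = σ·4πr²·T⁴ ⇒ S = 4σT⁴/(1−a).
S = 4·5.67×10⁻⁸·1.698×10⁹/0.760.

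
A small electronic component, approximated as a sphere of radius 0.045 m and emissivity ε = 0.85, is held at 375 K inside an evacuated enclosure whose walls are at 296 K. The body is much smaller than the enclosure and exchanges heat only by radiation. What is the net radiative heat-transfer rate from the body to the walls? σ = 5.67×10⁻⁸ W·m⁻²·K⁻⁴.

P_net ≈ 14.8 W

For a small grey body in a large enclosure: P_net = εσA(T_body⁴ − T_wall⁴).
A = 4πr² = 0.02545 m²; T_body⁴ − T_wall⁴ = 1.978×10¹⁰ − 7.677×10⁹ = 1.210×10¹⁰ K⁴.
|P_net| = 0.85·5.67×10⁻⁸·0.02545·1.210×10¹⁰.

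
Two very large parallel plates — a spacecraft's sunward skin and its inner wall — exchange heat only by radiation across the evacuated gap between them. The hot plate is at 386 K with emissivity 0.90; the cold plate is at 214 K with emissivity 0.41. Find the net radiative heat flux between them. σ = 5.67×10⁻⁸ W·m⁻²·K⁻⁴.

q ≈ 447 W/m²

For two infinite grey parallel plates, q = σ(T₁⁴ − T₂⁴)/(1/ε₁ + 1/ε₂ − 1).
T₁⁴ − T₂⁴ = 2.220×10¹⁰ − 2.097×10⁹ = 2.010×10¹⁰ K⁴.
1/ε₁ + 1/ε₂ − 1 = 1.111 + 2.439 − 1 = 2.550.
q = 5.67×10⁻⁸ × 2.010×10¹⁰ / 2.550.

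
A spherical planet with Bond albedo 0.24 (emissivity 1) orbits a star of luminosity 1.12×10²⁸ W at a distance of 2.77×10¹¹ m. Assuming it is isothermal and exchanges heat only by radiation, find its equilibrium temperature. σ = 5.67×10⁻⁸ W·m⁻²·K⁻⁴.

First find the stellar flux at distance d: S = L/(4πd²) = 1.12×10²⁸/(4π·(2.77×10¹¹)²) = 11620 W/m².
For an isothermal sphere, absorbed (1−a)S·πr² = emitted σ·4πr²·T⁴, so T⁴ = (1−a)S/(4σ).
T⁴ = 0.760·11620/(4·5.67×10⁻⁸) = 3.892×10¹⁰ K⁴.

T ≈ 444 K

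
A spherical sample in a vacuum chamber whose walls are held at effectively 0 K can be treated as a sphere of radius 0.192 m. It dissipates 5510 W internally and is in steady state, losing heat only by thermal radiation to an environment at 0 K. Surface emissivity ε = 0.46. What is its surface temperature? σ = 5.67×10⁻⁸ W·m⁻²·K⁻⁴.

Steady state: internal power = radiated power, P = εσA T⁴.
Radiating area A = 4πr² = 0.4632 m².
T⁴ = P/(εσA) = 5510/(0.46·5.67×10⁻⁸·0.4632) = 4.560×10¹¹ K⁴.
T = (4.560×10¹¹)^(1/4).

T ≈ 822 K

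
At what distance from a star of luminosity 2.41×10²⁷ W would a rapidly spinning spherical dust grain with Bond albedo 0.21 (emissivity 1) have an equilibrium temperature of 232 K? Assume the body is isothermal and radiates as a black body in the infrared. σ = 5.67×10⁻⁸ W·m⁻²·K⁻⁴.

d ≈ 4.80×10¹¹ m

For an isothermal black-emitting sphere, (1−a)S·πr² = σ·4πr²·T⁴ ⇒ S = 4σT⁴/(1−a).
S = 4·5.67×10⁻⁸·(232)⁴/0.790 = 831.7 W/m².
Flux falls as S = L/(4πd²), so d = √(L/(4πS)) = √(2.41×10²⁷/(4π·831.7)).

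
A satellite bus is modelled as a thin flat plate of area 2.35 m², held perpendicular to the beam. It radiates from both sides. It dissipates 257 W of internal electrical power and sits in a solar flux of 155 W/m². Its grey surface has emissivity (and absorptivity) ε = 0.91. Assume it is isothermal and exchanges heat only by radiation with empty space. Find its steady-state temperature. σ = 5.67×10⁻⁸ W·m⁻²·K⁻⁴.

T ≈ 222 K

At steady state, absorbed solar power + internal power = radiated power.
Absorbed: α·S·A_cross = 0.91·155·2.350 = 331.5 W (cross-section A).
Total input = 331.5 + 257 = 588.5 W.
Radiated: εσ·A_surf·T⁴ with A_surf = 2A = 4.700 m².
T⁴ = 588.5/(0.91·5.67×10⁻⁸·4.700) = 2.427×10⁹ K⁴.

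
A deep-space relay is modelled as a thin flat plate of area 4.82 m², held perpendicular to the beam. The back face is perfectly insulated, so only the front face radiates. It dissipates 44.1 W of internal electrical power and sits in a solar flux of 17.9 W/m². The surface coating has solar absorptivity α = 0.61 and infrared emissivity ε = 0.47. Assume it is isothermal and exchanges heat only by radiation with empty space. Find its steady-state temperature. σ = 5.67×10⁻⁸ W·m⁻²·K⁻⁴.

At steady state, absorbed solar power + internal power = radiated power.
Absorbed: α·S·A_cross = 0.61·17.9·4.820 = 52.63 W (cross-section A).
Total input = 52.63 + 44.1 = 96.73 W.
Radiated: εσ·A_surf·T⁴ with A_surf = A = 4.820 m².
T⁴ = 96.73/(0.47·5.67×10⁻⁸·4.820) = 7.531×10⁸ K⁴.

T ≈ 166 K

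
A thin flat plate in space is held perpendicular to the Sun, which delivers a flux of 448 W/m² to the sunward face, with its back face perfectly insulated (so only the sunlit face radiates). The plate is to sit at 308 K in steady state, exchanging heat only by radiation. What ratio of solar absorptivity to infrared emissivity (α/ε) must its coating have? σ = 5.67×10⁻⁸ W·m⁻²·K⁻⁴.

α/ε ≈ 1.14

Balance: αS·A = εσ·1A·T⁴ ⇒ α/ε = σT⁴/S.
α/ε = 5.67×10⁻⁸·(308)⁴/448 = 5.67×10⁻⁸·8.999×10⁹/448.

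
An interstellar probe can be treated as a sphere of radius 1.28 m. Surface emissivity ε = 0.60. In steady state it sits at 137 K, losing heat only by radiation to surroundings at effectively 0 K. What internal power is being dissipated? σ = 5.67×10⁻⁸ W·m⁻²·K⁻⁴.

P ≈ 247 W

Steady state: P = εσA T⁴.
A = 4πr² = 20.59 m²; T⁴ = (137)⁴ = 3.523×10⁸ K⁴.
P = 0.60 × 5.67×10⁻⁸ × 20.59 × 3.523×10⁸.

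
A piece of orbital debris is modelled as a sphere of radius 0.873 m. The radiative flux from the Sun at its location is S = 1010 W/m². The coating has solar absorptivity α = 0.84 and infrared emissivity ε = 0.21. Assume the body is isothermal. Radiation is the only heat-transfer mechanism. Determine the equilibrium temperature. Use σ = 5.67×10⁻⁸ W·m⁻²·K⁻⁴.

At equilibrium, absorbed power = emitted power.
Absorbing cross-section = πr² = 2.394 m²; emitting surface = 4πr² = 9.577 m² (ratio 4).
αS·A_cross = εσ·A_surf·T⁴  ⇒  T⁴ = αS/(ε·4σ).
T⁴ = 0.840·1010/(0.21·4·5.67×10⁻⁸) = 1.781×10¹⁰ K⁴.
T = (1.781×10¹⁰)^(1/4).

T ≈ 365 K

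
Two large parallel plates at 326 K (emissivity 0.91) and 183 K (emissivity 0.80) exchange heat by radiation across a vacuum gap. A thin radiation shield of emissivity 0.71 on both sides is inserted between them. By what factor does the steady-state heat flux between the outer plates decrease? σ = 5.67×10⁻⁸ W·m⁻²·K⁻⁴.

factor ≈ 2.35

Without shield: q₀ = σΔ(T⁴)/(1/ε₁+1/ε₂−1) with denominator 1.349.
With shield the two gaps are in series; the resistances add: (1/ε₁+1/ε_s−1)+(1/ε_s+1/ε₂−1) = 1.507+1.658 = 3.166.
Heat-flux ratio q₀/q = 3.166/1.349.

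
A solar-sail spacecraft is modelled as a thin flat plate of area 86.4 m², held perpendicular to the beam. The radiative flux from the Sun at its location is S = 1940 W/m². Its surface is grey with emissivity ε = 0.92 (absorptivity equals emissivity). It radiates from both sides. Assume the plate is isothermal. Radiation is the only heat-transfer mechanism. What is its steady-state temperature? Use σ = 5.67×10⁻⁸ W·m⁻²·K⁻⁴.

T ≈ 362 K

At equilibrium, absorbed power = emitted power.
Absorbing cross-section = A = 86.40 m²; emitting surface = 2A = 172.8 m² (ratio 2).
εS·A_cross = εσ·A_surf·T⁴  ⇒  T⁴ = S/(2σ)   (ε cancels).
T⁴ = 1940/(2·5.67×10⁻⁸) = 1.711×10¹⁰ K⁴.
T = (1.711×10¹⁰)^(1/4).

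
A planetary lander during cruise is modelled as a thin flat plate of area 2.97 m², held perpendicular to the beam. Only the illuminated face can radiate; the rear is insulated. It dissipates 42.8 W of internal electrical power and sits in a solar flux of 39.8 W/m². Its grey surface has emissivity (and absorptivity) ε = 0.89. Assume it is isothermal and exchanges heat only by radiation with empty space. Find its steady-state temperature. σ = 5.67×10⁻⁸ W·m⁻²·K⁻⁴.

At steady state, absorbed solar power + internal power = radiated power.
Absorbed: α·S·A_cross = 0.89·39.8·2.970 = 105.2 W (cross-section A).
Total input = 105.2 + 42.8 = 148.0 W.
Radiated: εσ·A_surf·T⁴ with A_surf = A = 2.970 m².
T⁴ = 148.0/(0.89·5.67×10⁻⁸·2.970) = 9.875×10⁸ K⁴.

T ≈ 177 K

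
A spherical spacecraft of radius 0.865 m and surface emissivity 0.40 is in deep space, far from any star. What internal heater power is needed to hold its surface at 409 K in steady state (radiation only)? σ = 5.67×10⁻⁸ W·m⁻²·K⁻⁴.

P = εσ·4πr²·T⁴.
4πr² = 9.402 m²; T⁴ = 2.798×10¹⁰ K⁴.
P = 0.40·5.67×10⁻⁸·9.402·2.798×10¹⁰.

P ≈ 5970 W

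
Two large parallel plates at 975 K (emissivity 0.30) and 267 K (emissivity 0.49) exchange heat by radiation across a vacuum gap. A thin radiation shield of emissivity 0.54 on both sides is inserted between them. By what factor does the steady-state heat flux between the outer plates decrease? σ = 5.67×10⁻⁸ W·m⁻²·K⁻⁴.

Without shield: q₀ = σΔ(T⁴)/(1/ε₁+1/ε₂−1) with denominator 4.374.
With shield the two gaps are in series; the resistances add: (1/ε₁+1/ε_s−1)+(1/ε_s+1/ε₂−1) = 4.185+2.893 = 7.078.
Heat-flux ratio q₀/q = 7.078/4.374.

factor ≈ 1.62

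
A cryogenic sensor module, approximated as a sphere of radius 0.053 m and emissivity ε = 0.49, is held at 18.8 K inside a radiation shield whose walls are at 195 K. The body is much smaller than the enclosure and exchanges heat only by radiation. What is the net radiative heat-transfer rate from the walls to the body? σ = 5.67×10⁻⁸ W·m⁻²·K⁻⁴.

For a small grey body in a large enclosure: P_net = εσA(T_body⁴ − T_wall⁴).
A = 4πr² = 0.03530 m²; T_body⁴ − T_wall⁴ = 1.249×10⁵ − 1.446×10⁹ = -1.446×10⁹ K⁴.
|P_net| = 0.49·5.67×10⁻⁸·0.03530·1.446×10⁹.

P_net ≈ 1.42 W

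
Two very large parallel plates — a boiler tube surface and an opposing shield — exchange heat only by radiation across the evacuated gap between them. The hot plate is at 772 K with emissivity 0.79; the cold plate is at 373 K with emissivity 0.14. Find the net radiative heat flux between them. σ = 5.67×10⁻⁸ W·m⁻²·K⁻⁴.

For two infinite grey parallel plates, q = σ(T₁⁴ − T₂⁴)/(1/ε₁ + 1/ε₂ − 1).
T₁⁴ − T₂⁴ = 3.552×10¹¹ − 1.936×10¹⁰ = 3.358×10¹¹ K⁴.
1/ε₁ + 1/ε₂ − 1 = 1.266 + 7.143 − 1 = 7.409.
q = 5.67×10⁻⁸ × 3.358×10¹¹ / 7.409.

q ≈ 2570 W/m²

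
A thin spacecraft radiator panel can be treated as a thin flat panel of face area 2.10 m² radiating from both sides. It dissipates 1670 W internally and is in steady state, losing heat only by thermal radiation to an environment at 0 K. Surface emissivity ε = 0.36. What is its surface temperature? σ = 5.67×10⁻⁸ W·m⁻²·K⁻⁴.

T ≈ 374 K

Steady state: internal power = radiated power, P = εσA T⁴.
Radiating area A = 2·2.10 = 4.200 m².
T⁴ = P/(εσA) = 1670/(0.36·5.67×10⁻⁸·4.200) = 1.948×10¹⁰ K⁴.
T = (1.948×10¹⁰)^(1/4).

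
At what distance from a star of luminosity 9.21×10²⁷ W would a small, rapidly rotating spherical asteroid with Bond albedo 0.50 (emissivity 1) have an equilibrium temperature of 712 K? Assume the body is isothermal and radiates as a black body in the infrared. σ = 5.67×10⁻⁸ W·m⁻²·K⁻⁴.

d ≈ 7.93×10¹⁰ m

For an isothermal black-emitting sphere, (1−a)S·πr² = σ·4πr²·T⁴ ⇒ S = 4σT⁴/(1−a).
S = 4·5.67×10⁻⁸·(712)⁴/0.500 = 1.166×10⁵ W/m².
Flux falls as S = L/(4πd²), so d = √(L/(4πS)) = √(9.21×10²⁷/(4π·1.166×10⁵)).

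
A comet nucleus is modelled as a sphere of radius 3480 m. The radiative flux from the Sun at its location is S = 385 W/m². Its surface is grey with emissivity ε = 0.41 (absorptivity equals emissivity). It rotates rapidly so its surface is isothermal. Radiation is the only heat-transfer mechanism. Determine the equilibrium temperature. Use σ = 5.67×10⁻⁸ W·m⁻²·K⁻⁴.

At equilibrium, absorbed power = emitted power.
Absorbing cross-section = πr² = 3.805×10⁷ m²; emitting surface = 4πr² = 1.522×10⁸ m² (ratio 4).
εS·A_cross = εσ·A_surf·T⁴  ⇒  T⁴ = S/(4σ)   (ε cancels).
T⁴ = 385/(4·5.67×10⁻⁸) = 1.698×10⁹ K⁴.
T = (1.698×10⁹)^(1/4).

T ≈ 203 K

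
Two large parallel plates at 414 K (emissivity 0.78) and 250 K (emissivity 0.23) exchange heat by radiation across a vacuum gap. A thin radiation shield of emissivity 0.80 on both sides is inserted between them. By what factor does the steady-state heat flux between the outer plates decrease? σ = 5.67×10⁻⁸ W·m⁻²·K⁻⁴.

factor ≈ 1.32

Without shield: q₀ = σΔ(T⁴)/(1/ε₁+1/ε₂−1) with denominator 4.630.
With shield the two gaps are in series; the resistances add: (1/ε₁+1/ε_s−1)+(1/ε_s+1/ε₂−1) = 1.532+4.598 = 6.130.
Heat-flux ratio q₀/q = 6.130/4.630.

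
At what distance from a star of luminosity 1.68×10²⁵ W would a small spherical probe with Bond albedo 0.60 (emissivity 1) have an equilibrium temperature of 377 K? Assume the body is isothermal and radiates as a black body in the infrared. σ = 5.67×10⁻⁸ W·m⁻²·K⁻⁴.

d ≈ 1.08×10¹⁰ m

For an isothermal black-emitting sphere, (1−a)S·πr² = σ·4πr²·T⁴ ⇒ S = 4σT⁴/(1−a).
S = 4·5.67×10⁻⁸·(377)⁴/0.400 = 11450 W/m².
Flux falls as S = L/(4πd²), so d = √(L/(4πS)) = √(1.68×10²⁵/(4π·11450)).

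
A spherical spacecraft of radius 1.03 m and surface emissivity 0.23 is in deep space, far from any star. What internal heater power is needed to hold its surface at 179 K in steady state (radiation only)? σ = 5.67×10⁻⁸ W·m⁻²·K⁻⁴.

P = εσ·4πr²·T⁴.
4πr² = 13.33 m²; T⁴ = 1.027×10⁹ K⁴.
P = 0.23·5.67×10⁻⁸·13.33·1.027×10⁹.

P ≈ 178 W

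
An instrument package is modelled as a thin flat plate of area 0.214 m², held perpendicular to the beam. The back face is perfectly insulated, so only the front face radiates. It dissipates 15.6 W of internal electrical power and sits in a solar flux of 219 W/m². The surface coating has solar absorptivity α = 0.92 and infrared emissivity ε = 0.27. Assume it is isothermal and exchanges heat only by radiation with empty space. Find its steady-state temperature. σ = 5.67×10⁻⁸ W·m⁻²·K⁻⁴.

At steady state, absorbed solar power + internal power = radiated power.
Absorbed: α·S·A_cross = 0.92·219·0.2140 = 43.12 W (cross-section A).
Total input = 43.12 + 15.6 = 58.72 W.
Radiated: εσ·A_surf·T⁴ with A_surf = A = 0.2140 m².
T⁴ = 58.72/(0.27·5.67×10⁻⁸·0.2140) = 1.792×10¹⁰ K⁴.

T ≈ 366 K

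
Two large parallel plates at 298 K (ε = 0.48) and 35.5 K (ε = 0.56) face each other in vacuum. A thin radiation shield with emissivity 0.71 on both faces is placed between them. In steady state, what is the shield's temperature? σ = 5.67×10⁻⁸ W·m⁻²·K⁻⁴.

In steady state the net flux on the hot side equals that on the cold side.
σ(T₁⁴−T_s⁴)/D₁ = σ(T_s⁴−T₂⁴)/D₂, with D₁ = 1/ε₁+1/ε_s−1 = 2.492, D₂ = 1/ε_s+1/ε₂−1 = 2.194.
Solve for T_s⁴: T_s⁴ = (D₂·T₁⁴ + D₁·T₂⁴)/(D₁+D₂) = 3.693×10⁹ K⁴.

T_s ≈ 247 K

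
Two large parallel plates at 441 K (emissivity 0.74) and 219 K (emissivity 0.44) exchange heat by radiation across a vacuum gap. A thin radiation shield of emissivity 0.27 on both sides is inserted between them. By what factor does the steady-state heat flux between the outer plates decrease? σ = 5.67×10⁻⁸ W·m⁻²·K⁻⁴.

factor ≈ 3.44

Without shield: q₀ = σΔ(T⁴)/(1/ε₁+1/ε₂−1) with denominator 2.624.
With shield the two gaps are in series; the resistances add: (1/ε₁+1/ε_s−1)+(1/ε_s+1/ε₂−1) = 4.055+4.976 = 9.031.
Heat-flux ratio q₀/q = 9.031/2.624.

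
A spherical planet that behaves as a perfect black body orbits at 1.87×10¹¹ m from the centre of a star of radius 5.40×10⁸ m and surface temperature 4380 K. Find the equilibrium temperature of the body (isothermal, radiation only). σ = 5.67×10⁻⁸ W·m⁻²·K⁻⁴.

T ≈ 166 K

The star's surface emits σT_*⁴; at distance d the flux is S = σT_*⁴(R_*/d)².
S = 5.67×10⁻⁸·(4380)⁴·(5.40×10⁸/1.87×10¹¹)² = 174.0 W/m².
For an isothermal sphere T⁴ = (1−a)S/(4σ) = 7.673×10⁸ K⁴.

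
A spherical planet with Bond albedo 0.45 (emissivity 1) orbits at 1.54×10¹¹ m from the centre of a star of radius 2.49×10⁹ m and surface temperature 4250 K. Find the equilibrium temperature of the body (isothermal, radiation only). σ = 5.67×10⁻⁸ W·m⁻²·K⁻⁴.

The star's surface emits σT_*⁴; at distance d the flux is S = σT_*⁴(R_*/d)².
S = 5.67×10⁻⁸·(4250)⁴·(2.49×10⁹/1.54×10¹¹)² = 4836 W/m².
For an isothermal sphere T⁴ = (1−a)S/(4σ) = 1.173×10¹⁰ K⁴.

T ≈ 329 K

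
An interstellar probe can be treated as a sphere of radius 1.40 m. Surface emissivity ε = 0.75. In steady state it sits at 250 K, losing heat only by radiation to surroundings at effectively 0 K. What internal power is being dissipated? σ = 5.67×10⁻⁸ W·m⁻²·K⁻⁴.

P ≈ 4090 W

Steady state: P = εσA T⁴.
A = 4πr² = 24.63 m²; T⁴ = (250)⁴ = 3.906×10⁹ K⁴.
P = 0.75 × 5.67×10⁻⁸ × 24.63 × 3.906×10⁹.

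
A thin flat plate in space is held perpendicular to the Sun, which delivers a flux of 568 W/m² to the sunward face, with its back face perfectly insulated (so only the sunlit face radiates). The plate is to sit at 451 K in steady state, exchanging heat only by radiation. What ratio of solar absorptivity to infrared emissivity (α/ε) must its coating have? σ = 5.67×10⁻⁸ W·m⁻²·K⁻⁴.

α/ε ≈ 4.13

Balance: αS·A = εσ·1A·T⁴ ⇒ α/ε = σT⁴/S.
α/ε = 5.67×10⁻⁸·(451)⁴/568 = 5.67×10⁻⁸·4.137×10¹⁰/568.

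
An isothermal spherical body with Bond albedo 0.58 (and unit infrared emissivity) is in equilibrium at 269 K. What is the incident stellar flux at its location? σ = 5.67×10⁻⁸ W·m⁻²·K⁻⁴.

(1−a)S·πr² = σ·4πr²·T⁴ ⇒ S = 4σT⁴/(1−a).
S = 4·5.67×10⁻⁸·5.236×10⁹/0.420.

S ≈ 2830 W/m²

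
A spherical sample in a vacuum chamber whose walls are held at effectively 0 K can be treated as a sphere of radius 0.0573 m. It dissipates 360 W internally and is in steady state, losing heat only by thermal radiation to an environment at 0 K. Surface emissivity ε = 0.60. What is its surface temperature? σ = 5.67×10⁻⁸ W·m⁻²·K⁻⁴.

T ≈ 712 K

Steady state: internal power = radiated power, P = εσA T⁴.
Radiating area A = 4πr² = 0.04126 m².
T⁴ = P/(εσA) = 360/(0.60·5.67×10⁻⁸·0.04126) = 2.565×10¹¹ K⁴.
T = (2.565×10¹¹)^(1/4).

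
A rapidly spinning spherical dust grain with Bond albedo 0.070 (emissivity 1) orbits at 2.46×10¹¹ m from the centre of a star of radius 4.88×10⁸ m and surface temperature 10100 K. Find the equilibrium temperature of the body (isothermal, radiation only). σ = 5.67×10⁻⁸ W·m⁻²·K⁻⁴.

T ≈ 312 K

The star's surface emits σT_*⁴; at distance d the flux is S = σT_*⁴(R_*/d)².
S = 5.67×10⁻⁸·(10100)⁴·(4.88×10⁸/2.46×10¹¹)² = 2322 W/m².
For an isothermal sphere T⁴ = (1−a)S/(4σ) = 9.521×10⁹ K⁴.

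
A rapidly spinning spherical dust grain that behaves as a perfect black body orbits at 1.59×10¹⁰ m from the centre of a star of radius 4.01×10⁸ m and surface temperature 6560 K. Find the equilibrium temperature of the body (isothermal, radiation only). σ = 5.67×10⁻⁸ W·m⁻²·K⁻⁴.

The star's surface emits σT_*⁴; at distance d the flux is S = σT_*⁴(R_*/d)².
S = 5.67×10⁻⁸·(6560)⁴·(4.01×10⁸/1.59×10¹⁰)² = 66790 W/m².
For an isothermal sphere T⁴ = (1−a)S/(4σ) = 2.945×10¹¹ K⁴.

T ≈ 737 K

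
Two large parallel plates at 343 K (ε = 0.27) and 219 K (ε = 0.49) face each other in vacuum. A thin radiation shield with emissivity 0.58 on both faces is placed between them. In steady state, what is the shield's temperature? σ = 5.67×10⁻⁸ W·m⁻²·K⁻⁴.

T_s ≈ 286 K

In steady state the net flux on the hot side equals that on the cold side.
σ(T₁⁴−T_s⁴)/D₁ = σ(T_s⁴−T₂⁴)/D₂, with D₁ = 1/ε₁+1/ε_s−1 = 4.428, D₂ = 1/ε_s+1/ε₂−1 = 2.765.
Solve for T_s⁴: T_s⁴ = (D₂·T₁⁴ + D₁·T₂⁴)/(D₁+D₂) = 6.737×10⁹ K⁴.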